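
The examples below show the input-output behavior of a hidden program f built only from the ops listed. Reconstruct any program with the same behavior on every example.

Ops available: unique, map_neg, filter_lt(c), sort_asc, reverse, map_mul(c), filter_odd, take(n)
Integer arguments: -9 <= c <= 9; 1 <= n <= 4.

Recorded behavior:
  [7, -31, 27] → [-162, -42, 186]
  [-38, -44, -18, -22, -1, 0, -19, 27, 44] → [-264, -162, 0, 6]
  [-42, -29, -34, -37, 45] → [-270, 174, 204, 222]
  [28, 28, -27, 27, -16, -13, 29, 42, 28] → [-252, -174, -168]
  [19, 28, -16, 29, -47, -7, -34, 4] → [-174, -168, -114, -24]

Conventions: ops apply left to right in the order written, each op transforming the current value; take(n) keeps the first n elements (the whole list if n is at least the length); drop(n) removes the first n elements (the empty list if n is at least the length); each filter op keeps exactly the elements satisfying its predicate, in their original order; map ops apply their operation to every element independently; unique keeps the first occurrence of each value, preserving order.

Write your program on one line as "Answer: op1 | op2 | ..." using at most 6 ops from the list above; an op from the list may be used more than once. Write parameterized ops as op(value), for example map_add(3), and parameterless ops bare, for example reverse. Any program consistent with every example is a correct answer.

sort_asc | reverse | map_mul(-6) | take(4) | unique

Check, running the answer program on each example:
  [7, -31, 27] -> [-31, 7, 27] -> [27, 7, -31] -> [-162, -42, 186] -> [-162, -42, 186] -> [-162, -42, 186]
  [-38, -44, -18, -22, -1, 0, -19, 27, 44] -> [-44, -38, -22, -19, -18, -1, 0, 27, 44] -> [44, 27, 0, -1, -18, -19, -22, -38, -44] -> [-264, -162, 0, 6, 108, 114, 132, 228, 264] -> [-264, -162, 0, 6] -> [-264, -162, 0, 6]
  [-42, -29, -34, -37, 45] -> [-42, -37, -34, -29, 45] -> [45, -29, -34, -37, -42] -> [-270, 174, 204, 222, 252] -> [-270, 174, 204, 222] -> [-270, 174, 204, 222]
  [28, 28, -27, 27, -16, -13, 29, 42, 28] -> [-27, -16, -13, 27, 28, 28, 28, 29, 42] -> [42, 29, 28, 28, 28, 27, -13, -16, -27] -> [-252, -174, -168, -168, -168, -162, 78, 96, 162] -> [-252, -174, -168, -168] -> [-252, -174, -168]
  [19, 28, -16, 29, -47, -7, -34, 4] -> [-47, -34, -16, -7, 4, 19, 28, 29] -> [29, 28, 19, 4, -7, -16, -34, -47] -> [-174, -168, -114, -24, 42, 96, 204, 282] -> [-174, -168, -114, -24] -> [-174, -168, -114, -24]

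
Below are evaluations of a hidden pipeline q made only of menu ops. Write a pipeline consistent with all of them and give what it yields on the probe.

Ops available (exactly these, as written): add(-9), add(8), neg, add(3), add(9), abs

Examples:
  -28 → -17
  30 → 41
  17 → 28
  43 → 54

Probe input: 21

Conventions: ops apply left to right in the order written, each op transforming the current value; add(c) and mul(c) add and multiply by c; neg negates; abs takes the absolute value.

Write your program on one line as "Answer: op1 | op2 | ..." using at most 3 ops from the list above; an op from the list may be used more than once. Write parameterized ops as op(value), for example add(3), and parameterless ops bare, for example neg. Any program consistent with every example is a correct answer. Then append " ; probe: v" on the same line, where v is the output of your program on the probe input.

add(3) | add(8) ; probe: 32

Check, running the answer program on each example:
  -28 -> -25 -> -17
  30 -> 33 -> 41
  17 -> 20 -> 28
  43 -> 46 -> 54
  probe: 21 -> 24 -> 32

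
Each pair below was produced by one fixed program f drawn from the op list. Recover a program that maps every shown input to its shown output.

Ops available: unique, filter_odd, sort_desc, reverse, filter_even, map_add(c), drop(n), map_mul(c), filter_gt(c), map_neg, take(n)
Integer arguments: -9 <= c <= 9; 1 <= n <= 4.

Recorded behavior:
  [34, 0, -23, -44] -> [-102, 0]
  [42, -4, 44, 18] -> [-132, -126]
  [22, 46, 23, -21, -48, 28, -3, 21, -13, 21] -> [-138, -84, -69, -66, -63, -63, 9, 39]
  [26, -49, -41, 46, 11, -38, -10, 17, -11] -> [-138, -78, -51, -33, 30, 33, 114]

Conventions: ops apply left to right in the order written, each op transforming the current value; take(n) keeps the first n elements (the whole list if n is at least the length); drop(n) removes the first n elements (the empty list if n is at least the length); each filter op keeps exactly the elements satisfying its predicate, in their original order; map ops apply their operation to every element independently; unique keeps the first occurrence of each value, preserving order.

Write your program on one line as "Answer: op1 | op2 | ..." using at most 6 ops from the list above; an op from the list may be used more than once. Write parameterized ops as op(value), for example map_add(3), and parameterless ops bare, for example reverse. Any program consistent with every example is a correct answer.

sort_desc | reverse | drop(2) | reverse | map_mul(-3)

Check, running the answer program on each example:
  [34, 0, -23, -44] -> [34, 0, -23, -44] -> [-44, -23, 0, 34] -> [0, 34] -> [34, 0] -> [-102, 0]
  [42, -4, 44, 18] -> [44, 42, 18, -4] -> [-4, 18, 42, 44] -> [42, 44] -> [44, 42] -> [-132, -126]
  [22, 46, 23, -21, -48, 28, -3, 21, -13, 21] -> [46, 28, 23, 22, 21, 21, -3, -13, -21, -48] -> [-48, -21, -13, -3, 21, 21, 22, 23, 28, 46] -> [-13, -3, 21, 21, 22, 23, 28, 46] -> [46, 28, 23, 22, 21, 21, -3, -13] -> [-138, -84, -69, -66, -63, -63, 9, 39]
  [26, -49, -41, 46, 11, -38, -10, 17, -11] -> [46, 26, 17, 11, -10, -11, -38, -41, -49] -> [-49, -41, -38, -11, -10, 11, 17, 26, 46] -> [-38, -11, -10, 11, 17, 26, 46] -> [46, 26, 17, 11, -10, -11, -38] -> [-138, -78, -51, -33, 30, 33, 114]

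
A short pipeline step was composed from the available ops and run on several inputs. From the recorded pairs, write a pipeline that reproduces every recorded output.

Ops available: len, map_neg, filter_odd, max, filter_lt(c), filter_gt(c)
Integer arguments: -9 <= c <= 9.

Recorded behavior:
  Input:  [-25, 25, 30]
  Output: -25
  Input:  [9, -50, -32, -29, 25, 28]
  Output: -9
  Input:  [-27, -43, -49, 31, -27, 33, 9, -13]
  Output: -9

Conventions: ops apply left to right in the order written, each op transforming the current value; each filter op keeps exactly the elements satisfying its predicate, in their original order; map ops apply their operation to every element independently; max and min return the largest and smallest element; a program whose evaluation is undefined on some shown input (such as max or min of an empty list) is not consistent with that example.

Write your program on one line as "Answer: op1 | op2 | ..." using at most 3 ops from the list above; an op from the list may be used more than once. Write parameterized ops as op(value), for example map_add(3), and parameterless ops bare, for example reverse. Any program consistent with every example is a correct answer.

map_neg | filter_lt(8) | max

Check, running the answer program on each example:
  [-25, 25, 30] -> [25, -25, -30] -> [-25, -30] -> -25
  [9, -50, -32, -29, 25, 28] -> [-9, 50, 32, 29, -25, -28] -> [-9, -25, -28] -> -9
  [-27, -43, -49, 31, -27, 33, 9, -13] -> [27, 43, 49, -31, 27, -33, -9, 13] -> [-31, -33, -9] -> -9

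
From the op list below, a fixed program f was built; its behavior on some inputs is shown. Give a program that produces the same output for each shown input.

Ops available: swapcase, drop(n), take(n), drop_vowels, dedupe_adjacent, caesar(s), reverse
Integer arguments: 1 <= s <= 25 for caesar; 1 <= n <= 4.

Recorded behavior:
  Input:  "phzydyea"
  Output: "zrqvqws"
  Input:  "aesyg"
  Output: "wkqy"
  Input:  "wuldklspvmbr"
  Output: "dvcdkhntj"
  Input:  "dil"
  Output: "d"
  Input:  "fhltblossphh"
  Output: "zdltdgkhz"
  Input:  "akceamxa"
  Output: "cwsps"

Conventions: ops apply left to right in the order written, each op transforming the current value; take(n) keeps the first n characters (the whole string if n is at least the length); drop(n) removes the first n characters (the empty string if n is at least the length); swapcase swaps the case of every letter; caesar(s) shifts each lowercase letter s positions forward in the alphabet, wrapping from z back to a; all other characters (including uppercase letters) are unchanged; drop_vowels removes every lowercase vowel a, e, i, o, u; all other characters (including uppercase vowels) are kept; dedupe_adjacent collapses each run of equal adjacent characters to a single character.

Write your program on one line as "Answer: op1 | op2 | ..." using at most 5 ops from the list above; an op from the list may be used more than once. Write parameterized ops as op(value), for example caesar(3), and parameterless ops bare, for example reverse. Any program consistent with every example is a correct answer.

caesar(18) | drop_vowels | drop(1) | dedupe_adjacent

Check, running the answer program on each example:
  "phzydyea" -> "hzrqvqws" -> "hzrqvqws" -> "zrqvqws" -> "zrqvqws"
  "aesyg" -> "swkqy" -> "swkqy" -> "wkqy" -> "wkqy"
  "wuldklspvmbr" -> "omdvcdkhnetj" -> "mdvcdkhntj" -> "dvcdkhntj" -> "dvcdkhntj"
  "dil" -> "vad" -> "vd" -> "d" -> "d"
  "fhltblossphh" -> "xzdltdgkkhzz" -> "xzdltdgkkhzz" -> "zdltdgkkhzz" -> "zdltdgkhz"
  "akceamxa" -> "scuwseps" -> "scwsps" -> "cwsps" -> "cwsps"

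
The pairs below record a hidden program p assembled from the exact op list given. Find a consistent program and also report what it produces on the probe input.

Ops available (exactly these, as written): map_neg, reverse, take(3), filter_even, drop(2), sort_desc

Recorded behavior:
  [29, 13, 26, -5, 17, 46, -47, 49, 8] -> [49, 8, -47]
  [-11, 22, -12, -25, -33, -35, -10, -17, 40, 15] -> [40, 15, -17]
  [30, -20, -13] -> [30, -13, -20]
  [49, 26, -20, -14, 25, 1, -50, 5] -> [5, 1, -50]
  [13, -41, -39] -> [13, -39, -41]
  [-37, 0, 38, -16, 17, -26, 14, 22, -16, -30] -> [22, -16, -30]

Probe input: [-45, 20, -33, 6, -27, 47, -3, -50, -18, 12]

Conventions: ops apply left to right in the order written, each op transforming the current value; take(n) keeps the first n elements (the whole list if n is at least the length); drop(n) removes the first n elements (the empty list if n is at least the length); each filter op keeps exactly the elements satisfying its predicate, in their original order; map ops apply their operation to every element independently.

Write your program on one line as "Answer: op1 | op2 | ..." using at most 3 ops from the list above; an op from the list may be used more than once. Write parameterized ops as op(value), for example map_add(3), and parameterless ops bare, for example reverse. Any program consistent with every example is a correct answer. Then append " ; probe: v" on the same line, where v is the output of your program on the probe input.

reverse | take(3) | sort_desc ; probe: [12, -18, -50]

Check, running the answer program on each example:
  [29, 13, 26, -5, 17, 46, -47, 49, 8] -> [8, 49, -47, 46, 17, -5, 26, 13, 29] -> [8, 49, -47] -> [49, 8, -47]
  [-11, 22, -12, -25, -33, -35, -10, -17, 40, 15] -> [15, 40, -17, -10, -35, -33, -25, -12, 22, -11] -> [15, 40, -17] -> [40, 15, -17]
  [30, -20, -13] -> [-13, -20, 30] -> [-13, -20, 30] -> [30, -13, -20]
  [49, 26, -20, -14, 25, 1, -50, 5] -> [5, -50, 1, 25, -14, -20, 26, 49] -> [5, -50, 1] -> [5, 1, -50]
  [13, -41, -39] -> [-39, -41, 13] -> [-39, -41, 13] -> [13, -39, -41]
  [-37, 0, 38, -16, 17, -26, 14, 22, -16, -30] -> [-30, -16, 22, 14, -26, 17, -16, 38, 0, -37] -> [-30, -16, 22] -> [22, -16, -30]
  probe: [-45, 20, -33, 6, -27, 47, -3, -50, -18, 12] -> [12, -18, -50, -3, 47, -27, 6, -33, 20, -45] -> [12, -18, -50] -> [12, -18, -50]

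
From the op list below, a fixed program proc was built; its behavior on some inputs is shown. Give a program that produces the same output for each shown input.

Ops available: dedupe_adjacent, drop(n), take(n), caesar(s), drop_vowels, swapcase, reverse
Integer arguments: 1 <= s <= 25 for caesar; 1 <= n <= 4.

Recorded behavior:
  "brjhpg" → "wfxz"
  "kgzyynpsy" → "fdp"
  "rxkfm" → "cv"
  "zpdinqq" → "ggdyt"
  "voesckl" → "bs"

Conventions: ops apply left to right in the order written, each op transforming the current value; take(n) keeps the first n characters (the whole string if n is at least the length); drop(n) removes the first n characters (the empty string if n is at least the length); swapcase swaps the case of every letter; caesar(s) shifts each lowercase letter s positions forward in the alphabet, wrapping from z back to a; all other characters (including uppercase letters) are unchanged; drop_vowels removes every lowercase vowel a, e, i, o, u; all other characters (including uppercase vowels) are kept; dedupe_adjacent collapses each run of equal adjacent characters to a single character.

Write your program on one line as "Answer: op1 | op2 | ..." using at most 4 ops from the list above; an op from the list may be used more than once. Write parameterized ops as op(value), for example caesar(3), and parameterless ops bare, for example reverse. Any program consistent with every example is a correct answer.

drop(2) | caesar(16) | drop_vowels | reverse

Check, running the answer program on each example:
  "brjhpg" -> "jhpg" -> "zxfw" -> "zxfw" -> "wfxz"
  "kgzyynpsy" -> "zyynpsy" -> "poodfio" -> "pdf" -> "fdp"
  "rxkfm" -> "kfm" -> "avc" -> "vc" -> "cv"
  "zpdinqq" -> "dinqq" -> "tydgg" -> "tydgg" -> "ggdyt"
  "voesckl" -> "esckl" -> "uisab" -> "sb" -> "bs"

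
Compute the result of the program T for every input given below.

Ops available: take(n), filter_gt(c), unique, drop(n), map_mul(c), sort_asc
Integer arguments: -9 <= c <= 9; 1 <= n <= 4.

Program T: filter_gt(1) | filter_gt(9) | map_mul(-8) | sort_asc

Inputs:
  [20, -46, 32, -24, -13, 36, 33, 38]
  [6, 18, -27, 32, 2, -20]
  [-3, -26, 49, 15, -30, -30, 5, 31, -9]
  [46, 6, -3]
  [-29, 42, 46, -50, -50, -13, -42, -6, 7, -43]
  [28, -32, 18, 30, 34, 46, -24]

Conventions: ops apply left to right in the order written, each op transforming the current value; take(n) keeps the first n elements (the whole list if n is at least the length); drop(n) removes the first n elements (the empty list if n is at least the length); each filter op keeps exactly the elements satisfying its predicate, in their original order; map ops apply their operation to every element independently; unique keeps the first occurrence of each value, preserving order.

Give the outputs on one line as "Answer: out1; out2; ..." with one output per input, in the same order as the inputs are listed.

[-304, -288, -264, -256, -160]; [-256, -144]; [-392, -248, -120]; [-368]; [-368, -336]; [-368, -272, -240, -224, -144]

Execution, op by op:
  [20, -46, 32, -24, -13, 36, 33, 38] -> [20, 32, 36, 33, 38] -> [20, 32, 36, 33, 38] -> [-160, -256, -288, -264, -304] -> [-304, -288, -264, -256, -160]
  [6, 18, -27, 32, 2, -20] -> [6, 18, 32, 2] -> [18, 32] -> [-144, -256] -> [-256, -144]
  [-3, -26, 49, 15, -30, -30, 5, 31, -9] -> [49, 15, 5, 31] -> [49, 15, 31] -> [-392, -120, -248] -> [-392, -248, -120]
  [46, 6, -3] -> [46, 6] -> [46] -> [-368] -> [-368]
  [-29, 42, 46, -50, -50, -13, -42, -6, 7, -43] -> [42, 46, 7] -> [42, 46] -> [-336, -368] -> [-368, -336]
  [28, -32, 18, 30, 34, 46, -24] -> [28, 18, 30, 34, 46] -> [28, 18, 30, 34, 46] -> [-224, -144, -240, -272, -368] -> [-368, -272, -240, -224, -144]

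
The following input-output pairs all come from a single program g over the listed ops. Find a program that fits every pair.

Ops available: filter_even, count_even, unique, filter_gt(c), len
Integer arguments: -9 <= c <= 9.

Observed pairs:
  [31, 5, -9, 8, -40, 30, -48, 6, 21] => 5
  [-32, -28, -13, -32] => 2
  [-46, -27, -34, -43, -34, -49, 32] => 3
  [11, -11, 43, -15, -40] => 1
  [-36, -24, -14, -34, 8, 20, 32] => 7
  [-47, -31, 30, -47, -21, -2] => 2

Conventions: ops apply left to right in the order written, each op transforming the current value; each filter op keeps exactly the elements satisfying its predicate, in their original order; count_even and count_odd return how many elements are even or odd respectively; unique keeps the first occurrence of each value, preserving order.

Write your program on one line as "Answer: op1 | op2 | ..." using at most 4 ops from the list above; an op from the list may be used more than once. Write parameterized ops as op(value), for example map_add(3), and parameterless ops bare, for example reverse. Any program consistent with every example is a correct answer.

unique | filter_even | count_even

Check, running the answer program on each example:
  [31, 5, -9, 8, -40, 30, -48, 6, 21] -> [31, 5, -9, 8, -40, 30, -48, 6, 21] -> [8, -40, 30, -48, 6] -> 5
  [-32, -28, -13, -32] -> [-32, -28, -13] -> [-32, -28] -> 2
  [-46, -27, -34, -43, -34, -49, 32] -> [-46, -27, -34, -43, -49, 32] -> [-46, -34, 32] -> 3
  [11, -11, 43, -15, -40] -> [11, -11, 43, -15, -40] -> [-40] -> 1
  [-36, -24, -14, -34, 8, 20, 32] -> [-36, -24, -14, -34, 8, 20, 32] -> [-36, -24, -14, -34, 8, 20, 32] -> 7
  [-47, -31, 30, -47, -21, -2] -> [-47, -31, 30, -21, -2] -> [30, -2] -> 2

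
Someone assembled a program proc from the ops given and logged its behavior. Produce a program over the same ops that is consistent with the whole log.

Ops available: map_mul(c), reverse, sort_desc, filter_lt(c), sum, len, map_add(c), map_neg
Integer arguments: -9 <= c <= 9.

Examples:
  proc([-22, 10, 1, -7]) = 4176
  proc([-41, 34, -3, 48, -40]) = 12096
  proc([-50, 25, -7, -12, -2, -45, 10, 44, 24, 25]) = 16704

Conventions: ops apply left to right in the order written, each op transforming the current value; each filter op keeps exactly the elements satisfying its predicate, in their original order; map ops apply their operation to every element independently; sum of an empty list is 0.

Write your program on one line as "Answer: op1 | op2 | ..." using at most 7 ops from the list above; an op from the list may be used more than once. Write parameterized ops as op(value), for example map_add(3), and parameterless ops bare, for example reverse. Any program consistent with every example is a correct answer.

map_neg | map_mul(3) | map_mul(-8) | filter_lt(8) | map_mul(-6) | sum

Check, running the answer program on each example:
  [-22, 10, 1, -7] -> [22, -10, -1, 7] -> [66, -30, -3, 21] -> [-528, 240, 24, -168] -> [-528, -168] -> [3168, 1008] -> 4176
  [-41, 34, -3, 48, -40] -> [41, -34, 3, -48, 40] -> [123, -102, 9, -144, 120] -> [-984, 816, -72, 1152, -960] -> [-984, -72, -960] -> [5904, 432, 5760] -> 12096
  [-50, 25, -7, -12, -2, -45, 10, 44, 24, 25] -> [50, -25, 7, 12, 2, 45, -10, -44, -24, -25] -> [150, -75, 21, 36, 6, 135, -30, -132, -72, -75] -> [-1200, 600, -168, -288, -48, -1080, 240, 1056, 576, 600] -> [-1200, -168, -288, -48, -1080] -> [7200, 1008, 1728, 288, 6480] -> 16704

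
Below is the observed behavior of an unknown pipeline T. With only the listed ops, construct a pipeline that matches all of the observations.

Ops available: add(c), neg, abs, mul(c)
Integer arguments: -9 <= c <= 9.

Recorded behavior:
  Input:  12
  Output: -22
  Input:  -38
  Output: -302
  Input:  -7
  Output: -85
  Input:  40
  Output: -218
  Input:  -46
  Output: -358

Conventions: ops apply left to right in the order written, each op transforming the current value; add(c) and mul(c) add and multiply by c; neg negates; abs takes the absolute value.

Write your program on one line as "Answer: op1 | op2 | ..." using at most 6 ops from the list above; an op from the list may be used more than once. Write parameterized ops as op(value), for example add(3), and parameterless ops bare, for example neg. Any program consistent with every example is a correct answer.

add(-9) | add(2) | abs | mul(-7) | add(4) | add(9)

Check, running the answer program on each example:
  12 -> 3 -> 5 -> 5 -> -35 -> -31 -> -22
  -38 -> -47 -> -45 -> 45 -> -315 -> -311 -> -302
  -7 -> -16 -> -14 -> 14 -> -98 -> -94 -> -85
  40 -> 31 -> 33 -> 33 -> -231 -> -227 -> -218
  -46 -> -55 -> -53 -> 53 -> -371 -> -367 -> -358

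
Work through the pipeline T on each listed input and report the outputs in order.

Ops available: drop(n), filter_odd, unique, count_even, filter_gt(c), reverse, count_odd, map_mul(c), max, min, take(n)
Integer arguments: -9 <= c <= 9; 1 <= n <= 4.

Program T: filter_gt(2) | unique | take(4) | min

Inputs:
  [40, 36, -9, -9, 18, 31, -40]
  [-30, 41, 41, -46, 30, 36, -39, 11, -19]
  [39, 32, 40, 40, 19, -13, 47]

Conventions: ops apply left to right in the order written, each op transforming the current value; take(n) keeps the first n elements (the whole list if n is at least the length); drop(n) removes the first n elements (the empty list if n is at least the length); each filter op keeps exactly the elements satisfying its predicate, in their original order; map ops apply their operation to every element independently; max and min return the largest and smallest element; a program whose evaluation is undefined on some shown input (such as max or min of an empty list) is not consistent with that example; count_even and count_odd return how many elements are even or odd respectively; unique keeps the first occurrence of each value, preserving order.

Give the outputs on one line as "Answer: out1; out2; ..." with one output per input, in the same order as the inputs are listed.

18; 11; 19

Execution, op by op:
  [40, 36, -9, -9, 18, 31, -40] -> [40, 36, 18, 31] -> [40, 36, 18, 31] -> [40, 36, 18, 31] -> 18
  [-30, 41, 41, -46, 30, 36, -39, 11, -19] -> [41, 41, 30, 36, 11] -> [41, 30, 36, 11] -> [41, 30, 36, 11] -> 11
  [39, 32, 40, 40, 19, -13, 47] -> [39, 32, 40, 40, 19, 47] -> [39, 32, 40, 19, 47] -> [39, 32, 40, 19] -> 19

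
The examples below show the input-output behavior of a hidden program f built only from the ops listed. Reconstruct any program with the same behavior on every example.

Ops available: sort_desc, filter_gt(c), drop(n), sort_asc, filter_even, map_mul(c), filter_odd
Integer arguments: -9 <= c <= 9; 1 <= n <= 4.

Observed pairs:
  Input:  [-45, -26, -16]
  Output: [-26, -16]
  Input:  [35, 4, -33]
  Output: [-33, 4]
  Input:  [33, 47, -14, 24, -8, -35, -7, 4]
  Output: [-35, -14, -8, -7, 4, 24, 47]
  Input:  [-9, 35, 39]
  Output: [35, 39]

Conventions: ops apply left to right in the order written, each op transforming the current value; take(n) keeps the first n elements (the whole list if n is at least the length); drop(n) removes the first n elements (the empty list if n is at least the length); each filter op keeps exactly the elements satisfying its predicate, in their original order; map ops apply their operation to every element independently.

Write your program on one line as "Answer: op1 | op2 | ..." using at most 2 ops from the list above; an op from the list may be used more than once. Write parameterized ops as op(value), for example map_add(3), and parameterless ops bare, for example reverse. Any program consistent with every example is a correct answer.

drop(1) | sort_asc

Check, running the answer program on each example:
  [-45, -26, -16] -> [-26, -16] -> [-26, -16]
  [35, 4, -33] -> [4, -33] -> [-33, 4]
  [33, 47, -14, 24, -8, -35, -7, 4] -> [47, -14, 24, -8, -35, -7, 4] -> [-35, -14, -8, -7, 4, 24, 47]
  [-9, 35, 39] -> [35, 39] -> [35, 39]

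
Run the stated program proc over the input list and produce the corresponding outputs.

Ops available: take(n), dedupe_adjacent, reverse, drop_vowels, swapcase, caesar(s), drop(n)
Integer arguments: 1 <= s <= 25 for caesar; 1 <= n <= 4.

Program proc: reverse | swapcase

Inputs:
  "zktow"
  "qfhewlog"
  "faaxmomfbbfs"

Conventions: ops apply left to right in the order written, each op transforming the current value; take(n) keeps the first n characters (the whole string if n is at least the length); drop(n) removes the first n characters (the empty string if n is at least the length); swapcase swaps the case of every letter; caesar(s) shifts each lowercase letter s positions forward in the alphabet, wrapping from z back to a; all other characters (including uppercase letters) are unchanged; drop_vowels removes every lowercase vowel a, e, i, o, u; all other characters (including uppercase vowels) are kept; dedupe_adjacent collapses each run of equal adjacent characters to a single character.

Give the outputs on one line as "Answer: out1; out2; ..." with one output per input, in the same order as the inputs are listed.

"WOTKZ"; "GOLWEHFQ"; "SFBBFMOMXAAF"

Execution, op by op:
  "zktow" -> "wotkz" -> "WOTKZ"
  "qfhewlog" -> "golwehfq" -> "GOLWEHFQ"
  "faaxmomfbbfs" -> "sfbbfmomxaaf" -> "SFBBFMOMXAAF"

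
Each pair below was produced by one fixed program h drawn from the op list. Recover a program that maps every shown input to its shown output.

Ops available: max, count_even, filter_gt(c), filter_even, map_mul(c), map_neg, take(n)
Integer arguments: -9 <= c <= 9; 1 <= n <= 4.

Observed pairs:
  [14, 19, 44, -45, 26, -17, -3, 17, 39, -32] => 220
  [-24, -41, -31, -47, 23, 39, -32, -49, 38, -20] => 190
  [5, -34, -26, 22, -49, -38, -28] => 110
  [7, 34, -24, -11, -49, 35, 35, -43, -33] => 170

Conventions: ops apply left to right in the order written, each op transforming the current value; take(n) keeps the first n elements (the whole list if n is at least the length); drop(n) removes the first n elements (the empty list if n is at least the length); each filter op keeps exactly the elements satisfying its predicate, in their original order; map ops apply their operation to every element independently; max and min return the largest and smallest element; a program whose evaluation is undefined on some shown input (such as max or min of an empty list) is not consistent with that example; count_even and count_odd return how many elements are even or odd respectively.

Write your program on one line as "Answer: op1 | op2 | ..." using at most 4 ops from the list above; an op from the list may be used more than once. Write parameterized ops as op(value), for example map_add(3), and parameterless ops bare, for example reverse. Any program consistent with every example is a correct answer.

map_mul(-5) | map_neg | filter_even | max

Check, running the answer program on each example:
  [14, 19, 44, -45, 26, -17, -3, 17, 39, -32] -> [-70, -95, -220, 225, -130, 85, 15, -85, -195, 160] -> [70, 95, 220, -225, 130, -85, -15, 85, 195, -160] -> [70, 220, 130, -160] -> 220
  [-24, -41, -31, -47, 23, 39, -32, -49, 38, -20] -> [120, 205, 155, 235, -115, -195, 160, 245, -190, 100] -> [-120, -205, -155, -235, 115, 195, -160, -245, 190, -100] -> [-120, -160, 190, -100] -> 190
  [5, -34, -26, 22, -49, -38, -28] -> [-25, 170, 130, -110, 245, 190, 140] -> [25, -170, -130, 110, -245, -190, -140] -> [-170, -130, 110, -190, -140] -> 110
  [7, 34, -24, -11, -49, 35, 35, -43, -33] -> [-35, -170, 120, 55, 245, -175, -175, 215, 165] -> [35, 170, -120, -55, -245, 175, 175, -215, -165] -> [170, -120] -> 170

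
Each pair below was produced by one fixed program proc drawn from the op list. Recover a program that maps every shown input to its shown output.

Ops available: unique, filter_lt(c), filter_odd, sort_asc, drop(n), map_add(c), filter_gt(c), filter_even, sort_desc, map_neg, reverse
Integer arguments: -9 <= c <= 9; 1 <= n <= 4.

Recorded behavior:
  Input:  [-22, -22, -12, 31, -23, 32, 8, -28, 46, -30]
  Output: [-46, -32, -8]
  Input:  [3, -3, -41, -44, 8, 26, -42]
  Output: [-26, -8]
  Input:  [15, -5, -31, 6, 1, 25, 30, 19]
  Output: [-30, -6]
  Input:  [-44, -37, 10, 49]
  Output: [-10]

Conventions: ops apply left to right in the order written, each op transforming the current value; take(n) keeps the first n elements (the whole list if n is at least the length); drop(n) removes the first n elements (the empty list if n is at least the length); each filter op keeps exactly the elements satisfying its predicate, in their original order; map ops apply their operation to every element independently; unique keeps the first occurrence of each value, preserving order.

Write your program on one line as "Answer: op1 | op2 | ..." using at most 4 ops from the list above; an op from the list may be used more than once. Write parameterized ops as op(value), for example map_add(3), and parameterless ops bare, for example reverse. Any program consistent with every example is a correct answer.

map_neg | sort_asc | filter_even | filter_lt(0)

Check, running the answer program on each example:
  [-22, -22, -12, 31, -23, 32, 8, -28, 46, -30] -> [22, 22, 12, -31, 23, -32, -8, 28, -46, 30] -> [-46, -32, -31, -8, 12, 22, 22, 23, 28, 30] -> [-46, -32, -8, 12, 22, 22, 28, 30] -> [-46, -32, -8]
  [3, -3, -41, -44, 8, 26, -42] -> [-3, 3, 41, 44, -8, -26, 42] -> [-26, -8, -3, 3, 41, 42, 44] -> [-26, -8, 42, 44] -> [-26, -8]
  [15, -5, -31, 6, 1, 25, 30, 19] -> [-15, 5, 31, -6, -1, -25, -30, -19] -> [-30, -25, -19, -15, -6, -1, 5, 31] -> [-30, -6] -> [-30, -6]
  [-44, -37, 10, 49] -> [44, 37, -10, -49] -> [-49, -10, 37, 44] -> [-10, 44] -> [-10]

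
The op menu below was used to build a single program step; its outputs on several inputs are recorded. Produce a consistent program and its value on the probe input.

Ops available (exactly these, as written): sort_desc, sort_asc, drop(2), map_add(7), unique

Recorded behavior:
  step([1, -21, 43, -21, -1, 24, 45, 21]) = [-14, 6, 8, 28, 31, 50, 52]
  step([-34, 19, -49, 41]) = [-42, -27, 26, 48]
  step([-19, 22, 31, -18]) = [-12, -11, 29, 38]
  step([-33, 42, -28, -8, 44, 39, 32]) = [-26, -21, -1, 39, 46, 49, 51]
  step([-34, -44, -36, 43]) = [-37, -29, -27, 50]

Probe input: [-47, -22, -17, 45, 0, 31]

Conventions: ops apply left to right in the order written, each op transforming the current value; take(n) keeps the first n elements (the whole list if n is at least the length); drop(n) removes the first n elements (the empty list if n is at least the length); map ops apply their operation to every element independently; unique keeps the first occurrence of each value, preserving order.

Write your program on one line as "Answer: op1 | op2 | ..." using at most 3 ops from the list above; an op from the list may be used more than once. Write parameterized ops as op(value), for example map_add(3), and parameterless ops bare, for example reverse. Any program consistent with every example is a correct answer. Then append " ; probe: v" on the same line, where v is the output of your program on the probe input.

map_add(7) | unique | sort_asc ; probe: [-40, -15, -10, 7, 38, 52]

Check, running the answer program on each example:
  [1, -21, 43, -21, -1, 24, 45, 21] -> [8, -14, 50, -14, 6, 31, 52, 28] -> [8, -14, 50, 6, 31, 52, 28] -> [-14, 6, 8, 28, 31, 50, 52]
  [-34, 19, -49, 41] -> [-27, 26, -42, 48] -> [-27, 26, -42, 48] -> [-42, -27, 26, 48]
  [-19, 22, 31, -18] -> [-12, 29, 38, -11] -> [-12, 29, 38, -11] -> [-12, -11, 29, 38]
  [-33, 42, -28, -8, 44, 39, 32] -> [-26, 49, -21, -1, 51, 46, 39] -> [-26, 49, -21, -1, 51, 46, 39] -> [-26, -21, -1, 39, 46, 49, 51]
  [-34, -44, -36, 43] -> [-27, -37, -29, 50] -> [-27, -37, -29, 50] -> [-37, -29, -27, 50]
  probe: [-47, -22, -17, 45, 0, 31] -> [-40, -15, -10, 52, 7, 38] -> [-40, -15, -10, 52, 7, 38] -> [-40, -15, -10, 7, 38, 52]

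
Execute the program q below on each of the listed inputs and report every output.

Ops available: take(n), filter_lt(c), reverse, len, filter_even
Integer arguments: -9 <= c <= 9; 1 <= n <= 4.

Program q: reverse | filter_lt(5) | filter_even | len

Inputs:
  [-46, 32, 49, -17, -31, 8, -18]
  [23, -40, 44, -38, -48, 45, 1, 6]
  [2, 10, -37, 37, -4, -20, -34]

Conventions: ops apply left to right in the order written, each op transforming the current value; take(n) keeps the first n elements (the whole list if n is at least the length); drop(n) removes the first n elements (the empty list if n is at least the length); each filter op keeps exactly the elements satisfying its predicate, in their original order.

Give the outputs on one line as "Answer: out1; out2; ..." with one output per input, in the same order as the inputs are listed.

2; 3; 4

Execution, op by op:
  [-46, 32, 49, -17, -31, 8, -18] -> [-18, 8, -31, -17, 49, 32, -46] -> [-18, -31, -17, -46] -> [-18, -46] -> 2
  [23, -40, 44, -38, -48, 45, 1, 6] -> [6, 1, 45, -48, -38, 44, -40, 23] -> [1, -48, -38, -40] -> [-48, -38, -40] -> 3
  [2, 10, -37, 37, -4, -20, -34] -> [-34, -20, -4, 37, -37, 10, 2] -> [-34, -20, -4, -37, 2] -> [-34, -20, -4, 2] -> 4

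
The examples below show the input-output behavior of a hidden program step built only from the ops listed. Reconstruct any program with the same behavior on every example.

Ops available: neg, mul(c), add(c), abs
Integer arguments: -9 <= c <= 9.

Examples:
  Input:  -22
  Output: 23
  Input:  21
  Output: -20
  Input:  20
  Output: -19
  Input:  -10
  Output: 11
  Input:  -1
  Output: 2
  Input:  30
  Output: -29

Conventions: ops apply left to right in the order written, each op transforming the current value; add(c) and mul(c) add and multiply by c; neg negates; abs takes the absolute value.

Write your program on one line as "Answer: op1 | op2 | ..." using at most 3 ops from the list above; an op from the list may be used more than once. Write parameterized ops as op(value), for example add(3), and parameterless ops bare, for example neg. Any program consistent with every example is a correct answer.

neg | add(1)

Check, running the answer program on each example:
  -22 -> 22 -> 23
  21 -> -21 -> -20
  20 -> -20 -> -19
  -10 -> 10 -> 11
  -1 -> 1 -> 2
  30 -> -30 -> -29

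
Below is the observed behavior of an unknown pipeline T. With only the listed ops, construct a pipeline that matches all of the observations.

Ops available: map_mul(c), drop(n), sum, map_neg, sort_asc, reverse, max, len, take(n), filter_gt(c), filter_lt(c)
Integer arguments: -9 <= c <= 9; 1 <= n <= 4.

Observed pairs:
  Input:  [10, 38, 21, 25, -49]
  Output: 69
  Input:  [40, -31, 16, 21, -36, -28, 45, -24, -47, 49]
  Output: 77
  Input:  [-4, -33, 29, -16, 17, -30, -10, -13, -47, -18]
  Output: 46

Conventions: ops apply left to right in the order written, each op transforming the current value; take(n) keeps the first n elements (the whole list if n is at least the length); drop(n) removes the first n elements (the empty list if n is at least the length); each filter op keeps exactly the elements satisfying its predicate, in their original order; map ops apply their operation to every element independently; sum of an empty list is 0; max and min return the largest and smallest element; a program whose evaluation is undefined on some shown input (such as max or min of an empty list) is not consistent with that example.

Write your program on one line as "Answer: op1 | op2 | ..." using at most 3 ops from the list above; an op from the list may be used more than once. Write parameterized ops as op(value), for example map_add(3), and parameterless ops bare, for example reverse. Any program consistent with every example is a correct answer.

filter_gt(-4) | take(3) | sum

Check, running the answer program on each example:
  [10, 38, 21, 25, -49] -> [10, 38, 21, 25] -> [10, 38, 21] -> 69
  [40, -31, 16, 21, -36, -28, 45, -24, -47, 49] -> [40, 16, 21, 45, 49] -> [40, 16, 21] -> 77
  [-4, -33, 29, -16, 17, -30, -10, -13, -47, -18] -> [29, 17] -> [29, 17] -> 46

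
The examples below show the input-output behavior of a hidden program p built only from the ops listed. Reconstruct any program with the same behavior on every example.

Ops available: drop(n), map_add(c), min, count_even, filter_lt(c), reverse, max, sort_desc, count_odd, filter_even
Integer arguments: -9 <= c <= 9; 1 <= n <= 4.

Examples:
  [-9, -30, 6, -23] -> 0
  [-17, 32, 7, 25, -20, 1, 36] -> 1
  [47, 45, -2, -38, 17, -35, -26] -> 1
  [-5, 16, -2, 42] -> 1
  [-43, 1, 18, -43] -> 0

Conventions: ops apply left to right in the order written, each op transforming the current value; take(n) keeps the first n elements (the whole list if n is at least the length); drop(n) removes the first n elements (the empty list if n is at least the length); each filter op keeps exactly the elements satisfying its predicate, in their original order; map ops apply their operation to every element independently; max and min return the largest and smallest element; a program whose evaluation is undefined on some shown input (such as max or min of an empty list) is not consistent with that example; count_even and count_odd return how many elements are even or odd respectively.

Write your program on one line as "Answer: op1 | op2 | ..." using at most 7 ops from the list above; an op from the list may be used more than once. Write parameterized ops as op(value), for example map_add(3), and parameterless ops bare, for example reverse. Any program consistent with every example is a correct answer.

reverse | filter_even | map_add(4) | reverse | drop(2) | count_even

Check, running the answer program on each example:
  [-9, -30, 6, -23] -> [-23, 6, -30, -9] -> [6, -30] -> [10, -26] -> [-26, 10] -> [] -> 0
  [-17, 32, 7, 25, -20, 1, 36] -> [36, 1, -20, 25, 7, 32, -17] -> [36, -20, 32] -> [40, -16, 36] -> [36, -16, 40] -> [40] -> 1
  [47, 45, -2, -38, 17, -35, -26] -> [-26, -35, 17, -38, -2, 45, 47] -> [-26, -38, -2] -> [-22, -34, 2] -> [2, -34, -22] -> [-22] -> 1
  [-5, 16, -2, 42] -> [42, -2, 16, -5] -> [42, -2, 16] -> [46, 2, 20] -> [20, 2, 46] -> [46] -> 1
  [-43, 1, 18, -43] -> [-43, 18, 1, -43] -> [18] -> [22] -> [22] -> [] -> 0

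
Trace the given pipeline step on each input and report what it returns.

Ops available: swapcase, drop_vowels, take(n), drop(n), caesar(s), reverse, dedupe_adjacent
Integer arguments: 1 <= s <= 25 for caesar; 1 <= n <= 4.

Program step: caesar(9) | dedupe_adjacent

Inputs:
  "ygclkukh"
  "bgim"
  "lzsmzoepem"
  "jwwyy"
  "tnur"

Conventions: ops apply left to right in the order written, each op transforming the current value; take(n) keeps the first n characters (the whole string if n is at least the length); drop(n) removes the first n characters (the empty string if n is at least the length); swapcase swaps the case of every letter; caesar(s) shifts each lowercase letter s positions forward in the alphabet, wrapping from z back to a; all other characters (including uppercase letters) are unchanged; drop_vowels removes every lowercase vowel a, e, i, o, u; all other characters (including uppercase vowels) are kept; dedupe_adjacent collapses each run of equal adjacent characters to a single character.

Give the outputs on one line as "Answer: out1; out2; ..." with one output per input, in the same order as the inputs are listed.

"hplutdtq"; "kprv"; "uibvixnynv"; "sfh"; "cwda"

Execution, op by op:
  "ygclkukh" -> "hplutdtq" -> "hplutdtq"
  "bgim" -> "kprv" -> "kprv"
  "lzsmzoepem" -> "uibvixnynv" -> "uibvixnynv"
  "jwwyy" -> "sffhh" -> "sfh"
  "tnur" -> "cwda" -> "cwda"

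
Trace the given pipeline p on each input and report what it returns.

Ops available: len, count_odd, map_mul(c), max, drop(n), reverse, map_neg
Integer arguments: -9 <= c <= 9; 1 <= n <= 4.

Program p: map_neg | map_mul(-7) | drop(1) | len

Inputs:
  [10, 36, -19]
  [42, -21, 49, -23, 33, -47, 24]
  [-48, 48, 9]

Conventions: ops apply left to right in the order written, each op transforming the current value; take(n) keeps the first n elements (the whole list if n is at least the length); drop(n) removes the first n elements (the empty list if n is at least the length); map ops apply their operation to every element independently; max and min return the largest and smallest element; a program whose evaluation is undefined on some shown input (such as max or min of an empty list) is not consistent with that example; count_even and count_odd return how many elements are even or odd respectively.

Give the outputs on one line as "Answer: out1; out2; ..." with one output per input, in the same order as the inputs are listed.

Execution, op by op:
  [10, 36, -19] -> [-10, -36, 19] -> [70, 252, -133] -> [252, -133] -> 2
  [42, -21, 49, -23, 33, -47, 24] -> [-42, 21, -49, 23, -33, 47, -24] -> [294, -147, 343, -161, 231, -329, 168] -> [-147, 343, -161, 231, -329, 168] -> 6
  [-48, 48, 9] -> [48, -48, -9] -> [-336, 336, 63] -> [336, 63] -> 2

2; 6; 2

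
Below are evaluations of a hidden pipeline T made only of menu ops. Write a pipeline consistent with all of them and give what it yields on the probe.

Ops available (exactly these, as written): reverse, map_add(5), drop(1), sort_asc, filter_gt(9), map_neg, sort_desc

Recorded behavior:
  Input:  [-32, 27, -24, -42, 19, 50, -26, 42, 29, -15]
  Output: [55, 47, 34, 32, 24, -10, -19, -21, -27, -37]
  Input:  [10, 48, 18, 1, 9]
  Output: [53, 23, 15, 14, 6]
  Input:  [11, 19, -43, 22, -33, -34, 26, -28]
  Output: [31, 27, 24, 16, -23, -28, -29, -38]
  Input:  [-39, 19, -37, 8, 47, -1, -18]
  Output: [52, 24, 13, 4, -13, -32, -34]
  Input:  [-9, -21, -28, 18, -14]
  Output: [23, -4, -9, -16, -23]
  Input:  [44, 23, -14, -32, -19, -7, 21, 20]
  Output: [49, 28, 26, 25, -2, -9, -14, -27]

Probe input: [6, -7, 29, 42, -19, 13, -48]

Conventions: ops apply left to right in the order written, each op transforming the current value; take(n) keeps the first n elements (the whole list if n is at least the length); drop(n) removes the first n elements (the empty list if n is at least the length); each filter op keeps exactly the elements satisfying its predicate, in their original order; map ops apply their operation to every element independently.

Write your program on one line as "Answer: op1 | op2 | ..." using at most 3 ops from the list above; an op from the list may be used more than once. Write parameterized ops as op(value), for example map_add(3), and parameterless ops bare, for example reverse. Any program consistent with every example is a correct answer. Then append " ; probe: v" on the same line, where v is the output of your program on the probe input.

sort_asc | map_add(5) | sort_desc ; probe: [47, 34, 18, 11, -2, -14, -43]

Check, running the answer program on each example:
  [-32, 27, -24, -42, 19, 50, -26, 42, 29, -15] -> [-42, -32, -26, -24, -15, 19, 27, 29, 42, 50] -> [-37, -27, -21, -19, -10, 24, 32, 34, 47, 55] -> [55, 47, 34, 32, 24, -10, -19, -21, -27, -37]
  [10, 48, 18, 1, 9] -> [1, 9, 10, 18, 48] -> [6, 14, 15, 23, 53] -> [53, 23, 15, 14, 6]
  [11, 19, -43, 22, -33, -34, 26, -28] -> [-43, -34, -33, -28, 11, 19, 22, 26] -> [-38, -29, -28, -23, 16, 24, 27, 31] -> [31, 27, 24, 16, -23, -28, -29, -38]
  [-39, 19, -37, 8, 47, -1, -18] -> [-39, -37, -18, -1, 8, 19, 47] -> [-34, -32, -13, 4, 13, 24, 52] -> [52, 24, 13, 4, -13, -32, -34]
  [-9, -21, -28, 18, -14] -> [-28, -21, -14, -9, 18] -> [-23, -16, -9, -4, 23] -> [23, -4, -9, -16, -23]
  [44, 23, -14, -32, -19, -7, 21, 20] -> [-32, -19, -14, -7, 20, 21, 23, 44] -> [-27, -14, -9, -2, 25, 26, 28, 49] -> [49, 28, 26, 25, -2, -9, -14, -27]
  probe: [6, -7, 29, 42, -19, 13, -48] -> [-48, -19, -7, 6, 13, 29, 42] -> [-43, -14, -2, 11, 18, 34, 47] -> [47, 34, 18, 11, -2, -14, -43]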